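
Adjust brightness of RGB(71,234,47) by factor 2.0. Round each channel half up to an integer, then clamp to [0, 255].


Multiply each channel by 2.0, round half up, clamp to [0, 255]
R: 71×2.0 = 142
G: 234×2.0 = 468 → clamp → 255
B: 47×2.0 = 94
= RGB(142, 255, 94)


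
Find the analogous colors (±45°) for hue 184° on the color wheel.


Base hue: 184°
Left analog: (184 - 45) mod 360 = 139°
Right analog: (184 + 45) mod 360 = 229°
Analogous hues = 139° and 229°


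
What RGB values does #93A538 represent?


93 → 147 (R)
A5 → 165 (G)
38 → 56 (B)
= RGB(147, 165, 56)


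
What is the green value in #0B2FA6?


Color: #0B2FA6
R = 0B = 11
G = 2F = 47
B = A6 = 166
Green = 47


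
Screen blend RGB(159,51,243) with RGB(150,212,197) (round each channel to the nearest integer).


Screen: C = 255 - (255-A)×(255-B)/255, rounded to nearest integer
R: 255 - (255-159)×(255-150)/255 = 255 - 10080/255 ≈ 255 - 39.529 = 215.471 → 215
G: 255 - (255-51)×(255-212)/255 = 255 - 8772/255 ≈ 255 - 34.400 = 220.600 → 221
B: 255 - (255-243)×(255-197)/255 = 255 - 696/255 ≈ 255 - 2.729 = 252.271 → 252
= RGB(215, 221, 252)


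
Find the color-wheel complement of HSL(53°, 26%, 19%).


Complement = opposite side of color wheel = hue + 180°
H' = (53 + 180) mod 360 = 233°
S and L unchanged.
= HSL(233°, 26%, 19%)


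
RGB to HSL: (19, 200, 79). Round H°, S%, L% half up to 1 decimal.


Normalize: R'=19/255≈0.0745, G'=200/255≈0.7843, B'=79/255≈0.3098
Max=200/255, Min=19/255, Δ=Max-Min=181/255
L = (Max+Min)/2 = (200+19)/510 = 219/510 = 0.42941… → L = 42.9%
L ≤ 0.5 → S = Δ/(Max+Min) = 181/(200+19) = 181/219 = 0.82648… → S = 82.6%
(the 1/255 factors cancel in S and H, so raw channel differences can be used)
Max is G' → H = 60 × ((B-R)/Δ + 2) = 60 × ((79-19)/181 + 2)
  60/181 + 2 = 0.3314… + 2 = 2.3314…
  H = 60 × 2.3314… = 139.889…° → H = 139.9°
= HSL(139.9°, 82.6%, 42.9%)


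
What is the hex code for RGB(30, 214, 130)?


R = 30 → 1E (hex)
G = 214 → D6 (hex)
B = 130 → 82 (hex)
Hex = #1ED682


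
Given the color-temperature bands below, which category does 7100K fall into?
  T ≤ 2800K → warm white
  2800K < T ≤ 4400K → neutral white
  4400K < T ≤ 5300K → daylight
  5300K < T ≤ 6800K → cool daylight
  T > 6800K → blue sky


Temperature: 7100K
7100K > 6800K → blue sky
Classification: blue sky


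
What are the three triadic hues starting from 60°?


Triadic: equally spaced at 120° intervals
H1 = 60°
H2 = (60 + 120) mod 360 = 180°
H3 = (60 + 240) mod 360 = 300°
Triadic = 60°, 180°, 300°


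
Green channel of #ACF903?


Color: #ACF903
R = AC = 172
G = F9 = 249
B = 03 = 3
Green = 249


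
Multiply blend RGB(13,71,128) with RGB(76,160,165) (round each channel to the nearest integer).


Multiply: C = A×B/255, rounded to nearest integer
R: 13×76/255 = 988/255 ≈ 3.875 → 4
G: 71×160/255 = 11360/255 ≈ 44.549 → 45
B: 128×165/255 = 21120/255 ≈ 82.824 → 83
= RGB(4, 45, 83)


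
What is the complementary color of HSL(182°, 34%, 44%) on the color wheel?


Complement = opposite side of color wheel = hue + 180°
H' = (182 + 180) mod 360 = 2°
S and L unchanged.
= HSL(2°, 34%, 44%)


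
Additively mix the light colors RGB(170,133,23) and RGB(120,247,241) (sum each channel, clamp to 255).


Additive: each channel = min(255, C₁+C₂)
R: 170+120 = 290 → 255
G: 133+247 = 380 → 255
B: 23+241 = 264 → 255
= RGB(255, 255, 255)


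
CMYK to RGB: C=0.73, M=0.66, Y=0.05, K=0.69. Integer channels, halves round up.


R = 255 × (1-C) × (1-K) = 255 × 0.27 × 0.31 = 21.3435 → 21
G = 255 × (1-M) × (1-K) = 255 × 0.34 × 0.31 = 26.877 → 27
B = 255 × (1-Y) × (1-K) = 255 × 0.95 × 0.31 = 75.0975 → 75
= RGB(21, 27, 75)


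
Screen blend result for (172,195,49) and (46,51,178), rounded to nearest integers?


Screen: C = 255 - (255-A)×(255-B)/255, rounded to nearest integer
R: 255 - (255-172)×(255-46)/255 = 255 - 17347/255 ≈ 255 - 68.027 = 186.973 → 187
G: 255 - (255-195)×(255-51)/255 = 255 - 12240/255 ≈ 255 - 48.000 = 207.000 → 207
B: 255 - (255-49)×(255-178)/255 = 255 - 15862/255 ≈ 255 - 62.204 = 192.796 → 193
= RGB(187, 207, 193)


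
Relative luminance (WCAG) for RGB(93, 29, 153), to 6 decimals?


Linearize each channel (sRGB transfer function): c = v/255; c_lin = c/12.92 if c ≤ 0.04045, else ((c+0.055)/1.055)^2.4
  R: 93/255 ≈ 0.364706 > 0.04045 → ((0.364706+0.055)/1.055)^2.4 ≈ 0.109462
  G: 29/255 ≈ 0.113725 > 0.04045 → ((0.113725+0.055)/1.055)^2.4 ≈ 0.012286
  B: 153/255 ≈ 0.600000 > 0.04045 → ((0.600000+0.055)/1.055)^2.4 ≈ 0.318547
R_lin = 0.109462, G_lin = 0.012286, B_lin = 0.318547
L = 0.2126×R + 0.7152×G + 0.0722×B
L = 0.2126×0.109462 + 0.7152×0.012286 + 0.0722×0.318547
L ≈ 0.055058


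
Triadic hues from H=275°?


Triadic: equally spaced at 120° intervals
H1 = 275°
H2 = (275 + 120) mod 360 = 35°
H3 = (275 + 240) mod 360 = 155°
Triadic = 275°, 35°, 155°


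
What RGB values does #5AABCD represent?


5A → 90 (R)
AB → 171 (G)
CD → 205 (B)
= RGB(90, 171, 205)


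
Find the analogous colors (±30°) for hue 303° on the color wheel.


Base hue: 303°
Left analog: (303 - 30) mod 360 = 273°
Right analog: (303 + 30) mod 360 = 333°
Analogous hues = 273° and 333°


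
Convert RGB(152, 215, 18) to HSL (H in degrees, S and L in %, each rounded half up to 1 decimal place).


Normalize: R'=152/255≈0.5961, G'=215/255≈0.8431, B'=18/255≈0.0706
Max=215/255, Min=18/255, Δ=Max-Min=197/255
L = (Max+Min)/2 = (215+18)/510 = 233/510 = 0.45686… → L = 45.7%
L ≤ 0.5 → S = Δ/(Max+Min) = 197/(215+18) = 197/233 = 0.84549… → S = 84.5%
(the 1/255 factors cancel in S and H, so raw channel differences can be used)
Max is G' → H = 60 × ((B-R)/Δ + 2) = 60 × ((18-152)/197 + 2)
  -134/197 + 2 = -0.6802… + 2 = 1.3197…
  H = 60 × 1.3197… = 79.187…° → H = 79.2°
= HSL(79.2°, 84.5%, 45.7%)


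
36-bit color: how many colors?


Colors = 2^bits = 2^36
= 68,719,476,736 colors


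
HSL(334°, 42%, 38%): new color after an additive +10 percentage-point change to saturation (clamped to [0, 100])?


Original S = 42%
Adjustment = +10 percentage points
New S = 42 + (10) = 52
Clamp to [0, 100] → 52
= HSL(334°, 52%, 38%)


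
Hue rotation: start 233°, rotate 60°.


New hue = (H + rotation) mod 360
New hue = (233 + 60) mod 360
= 293 mod 360
= 293°


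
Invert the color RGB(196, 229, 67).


Invert: (255-R, 255-G, 255-B)
R: 255-196 = 59
G: 255-229 = 26
B: 255-67 = 188
= RGB(59, 26, 188)


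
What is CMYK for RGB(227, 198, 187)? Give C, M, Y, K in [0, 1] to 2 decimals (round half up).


R'=227/255≈0.8902, G'=198/255≈0.7765, B'=187/255≈0.7333
K = 1 - max(R',G',B') = 1 - 227/255 = 28/255 = 0.10980… → 0.11
(1-R'-K)/(1-K) simplifies to (max-R)/max with max = 227:
C = (227-227)/227 = 0/227 = 0 → 0.00
M = (227-198)/227 = 29/227 = 0.12775… → 0.13
Y = (227-187)/227 = 40/227 = 0.17621… → 0.18
= CMYK(0.00, 0.13, 0.18, 0.11)


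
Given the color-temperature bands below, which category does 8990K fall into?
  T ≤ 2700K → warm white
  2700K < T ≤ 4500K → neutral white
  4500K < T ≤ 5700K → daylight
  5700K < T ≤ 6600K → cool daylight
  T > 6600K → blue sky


Temperature: 8990K
8990K > 6600K → blue sky
Classification: blue sky


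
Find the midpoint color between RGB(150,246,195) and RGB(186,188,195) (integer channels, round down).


Midpoint: each channel = ⌊(C₁+C₂)/2⌋
R: ⌊(150+186)/2⌋ = 168
G: ⌊(246+188)/2⌋ = 217
B: ⌊(195+195)/2⌋ = 195
= RGB(168, 217, 195)


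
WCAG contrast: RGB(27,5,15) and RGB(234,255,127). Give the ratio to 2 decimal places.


Linearize each sRGB channel c=v/255: c/12.92 if c ≤ 0.04045 else ((c+0.055)/1.055)^2.4
L = 0.2126×R_lin + 0.7152×G_lin + 0.0722×B_lin
Color 1 (27,5,15):
  R=27: 27/255≈0.1059 > 0.04045 → ((0.1059+0.055)/1.055)^2.4 ≈ 0.01096
  G=5: 5/255≈0.0196 ≤ 0.04045 → 0.0196/12.92 ≈ 0.00152
  B=15: 15/255≈0.0588 > 0.04045 → ((0.0588+0.055)/1.055)^2.4 ≈ 0.00478
  L1 = 0.2126×0.01096 + 0.7152×0.00152 + 0.0722×0.00478 ≈ 0.00376
Color 2 (234,255,127):
  R=234: 234/255≈0.9176 > 0.04045 → ((0.9176+0.055)/1.055)^2.4 ≈ 0.82279
  G=255: 255/255≈1.0000 > 0.04045 → ((1.0000+0.055)/1.055)^2.4 ≈ 1.00000
  B=127: 127/255≈0.4980 > 0.04045 → ((0.4980+0.055)/1.055)^2.4 ≈ 0.21223
  L2 = 0.2126×0.82279 + 0.7152×1.00000 + 0.0722×0.21223 ≈ 0.90545
Lighter = 0.90545, Darker = 0.00376
Ratio = (L_lighter + 0.05) / (L_darker + 0.05)
Ratio = (0.90545 + 0.05) / (0.00376 + 0.05) = 0.95545 / 0.05376 ≈ 17.7723
Ratio ≈ 17.77:1


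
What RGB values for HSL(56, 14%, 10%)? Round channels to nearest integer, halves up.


H=56°, S=0.14, L=0.10
C = (1-|2L-1|)×S = (1-|-0.80|)×0.14 = 0.028
H' = H/60 = 56/60 ≈ 0.9333; X = C×(1-|H' mod 2 - 1|) ≈ 0.0261
m = L - C/2 = 0.10 - 0.014 = 0.086
Sector ⌊H'⌋ = 0 → (R',G',B') = (0.028, ≈0.0261, 0.0)
RGB = ((R'+m)×255, (G'+m)×255, (B'+m)×255) = (29.07, 28.594, 21.93)
Round half up → RGB(29, 29, 22)


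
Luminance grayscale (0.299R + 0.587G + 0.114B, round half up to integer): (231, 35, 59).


Gray = 0.299×R + 0.587×G + 0.114×B
Gray = 0.299×231 + 0.587×35 + 0.114×59
Gray = 69.069 + 20.545 + 6.726
Gray = 96.340 → round half up → 96
Gray = 96


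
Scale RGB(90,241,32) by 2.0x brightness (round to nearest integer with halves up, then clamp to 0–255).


Multiply each channel by 2.0, round half up, clamp to [0, 255]
R: 90×2.0 = 180
G: 241×2.0 = 482 → clamp → 255
B: 32×2.0 = 64
= RGB(180, 255, 64)


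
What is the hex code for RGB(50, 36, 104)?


R = 50 → 32 (hex)
G = 36 → 24 (hex)
B = 104 → 68 (hex)
Hex = #322468


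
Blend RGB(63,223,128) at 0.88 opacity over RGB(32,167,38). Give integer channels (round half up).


C = α×F + (1-α)×B, with 1-α = 0.12
R: 0.88×63 + 0.12×32 = 55.44 + 3.84 = 59.28 → 59
G: 0.88×223 + 0.12×167 = 196.24 + 20.04 = 216.28 → 216
B: 0.88×128 + 0.12×38 = 112.64 + 4.56 = 117.20 → 117
= RGB(59, 216, 117)


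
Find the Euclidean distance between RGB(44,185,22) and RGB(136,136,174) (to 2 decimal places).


d = √[(R₁-R₂)² + (G₁-G₂)² + (B₁-B₂)²]
d = √[(44-136)² + (185-136)² + (22-174)²]
d = √[8464 + 2401 + 23104]
d = √33969
d ≈ 184.31


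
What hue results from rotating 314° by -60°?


New hue = (H + rotation) mod 360
New hue = (314 -60) mod 360
= 254 mod 360
= 254°


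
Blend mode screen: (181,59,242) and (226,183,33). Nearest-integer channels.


Screen: C = 255 - (255-A)×(255-B)/255, rounded to nearest integer
R: 255 - (255-181)×(255-226)/255 = 255 - 2146/255 ≈ 255 - 8.416 = 246.584 → 247
G: 255 - (255-59)×(255-183)/255 = 255 - 14112/255 ≈ 255 - 55.341 = 199.659 → 200
B: 255 - (255-242)×(255-33)/255 = 255 - 2886/255 ≈ 255 - 11.318 = 243.682 → 244
= RGB(247, 200, 244)


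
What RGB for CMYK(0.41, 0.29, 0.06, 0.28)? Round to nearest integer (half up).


R = 255 × (1-C) × (1-K) = 255 × 0.59 × 0.72 = 108.324 → 108
G = 255 × (1-M) × (1-K) = 255 × 0.71 × 0.72 = 130.356 → 130
B = 255 × (1-Y) × (1-K) = 255 × 0.94 × 0.72 = 172.584 → 173
= RGB(108, 130, 173)


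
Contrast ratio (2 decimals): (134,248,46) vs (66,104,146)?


Linearize each sRGB channel c=v/255: c/12.92 if c ≤ 0.04045 else ((c+0.055)/1.055)^2.4
L = 0.2126×R_lin + 0.7152×G_lin + 0.0722×B_lin
Color 1 (134,248,46):
  R=134: 134/255≈0.5255 > 0.04045 → ((0.5255+0.055)/1.055)^2.4 ≈ 0.23840
  G=248: 248/255≈0.9725 > 0.04045 → ((0.9725+0.055)/1.055)^2.4 ≈ 0.93869
  B=46: 46/255≈0.1804 > 0.04045 → ((0.1804+0.055)/1.055)^2.4 ≈ 0.02732
  L1 = 0.2126×0.23840 + 0.7152×0.93869 + 0.0722×0.02732 ≈ 0.72400
Color 2 (66,104,146):
  R=66: 66/255≈0.2588 > 0.04045 → ((0.2588+0.055)/1.055)^2.4 ≈ 0.05448
  G=104: 104/255≈0.4078 > 0.04045 → ((0.4078+0.055)/1.055)^2.4 ≈ 0.13843
  B=146: 146/255≈0.5725 > 0.04045 → ((0.5725+0.055)/1.055)^2.4 ≈ 0.28744
  L2 = 0.2126×0.05448 + 0.7152×0.13843 + 0.0722×0.28744 ≈ 0.13134
Lighter = 0.72400, Darker = 0.13134
Ratio = (L_lighter + 0.05) / (L_darker + 0.05)
Ratio = (0.72400 + 0.05) / (0.13134 + 0.05) = 0.77400 / 0.18134 ≈ 4.2682
Ratio ≈ 4.27:1


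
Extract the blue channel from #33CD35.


Color: #33CD35
R = 33 = 51
G = CD = 205
B = 35 = 53
Blue = 53


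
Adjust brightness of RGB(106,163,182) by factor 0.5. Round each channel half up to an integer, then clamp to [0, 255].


Multiply each channel by 0.5, round half up, clamp to [0, 255]
R: 106×0.5 = 53
G: 163×0.5 = 81.5 → round → 82
B: 182×0.5 = 91
= RGB(53, 82, 91)


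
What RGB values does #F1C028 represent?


F1 → 241 (R)
C0 → 192 (G)
28 → 40 (B)
= RGB(241, 192, 40)


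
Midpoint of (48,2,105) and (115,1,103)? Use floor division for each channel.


Midpoint: each channel = ⌊(C₁+C₂)/2⌋
R: ⌊(48+115)/2⌋ = 81
G: ⌊(2+1)/2⌋ = 1
B: ⌊(105+103)/2⌋ = 104
= RGB(81, 1, 104)


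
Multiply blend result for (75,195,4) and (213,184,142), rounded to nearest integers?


Multiply: C = A×B/255, rounded to nearest integer
R: 75×213/255 = 15975/255 ≈ 62.647 → 63
G: 195×184/255 = 35880/255 ≈ 140.706 → 141
B: 4×142/255 = 568/255 ≈ 2.227 → 2
= RGB(63, 141, 2)


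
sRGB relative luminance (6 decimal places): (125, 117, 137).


Linearize each channel (sRGB transfer function): c = v/255; c_lin = c/12.92 if c ≤ 0.04045, else ((c+0.055)/1.055)^2.4
  R: 125/255 ≈ 0.490196 > 0.04045 → ((0.490196+0.055)/1.055)^2.4 ≈ 0.205079
  G: 117/255 ≈ 0.458824 > 0.04045 → ((0.458824+0.055)/1.055)^2.4 ≈ 0.177888
  B: 137/255 ≈ 0.537255 > 0.04045 → ((0.537255+0.055)/1.055)^2.4 ≈ 0.250158
R_lin = 0.205079, G_lin = 0.177888, B_lin = 0.250158
L = 0.2126×R + 0.7152×G + 0.0722×B
L = 0.2126×0.205079 + 0.7152×0.177888 + 0.0722×0.250158
L ≈ 0.188887


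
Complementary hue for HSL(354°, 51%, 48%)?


Complement = opposite side of color wheel = hue + 180°
H' = (354 + 180) mod 360 = 174°
S and L unchanged.
= HSL(174°, 51%, 48%)


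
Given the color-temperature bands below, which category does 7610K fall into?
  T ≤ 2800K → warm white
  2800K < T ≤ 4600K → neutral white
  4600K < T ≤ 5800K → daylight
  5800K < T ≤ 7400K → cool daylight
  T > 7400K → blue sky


Temperature: 7610K
7610K > 7400K → blue sky
Classification: blue sky


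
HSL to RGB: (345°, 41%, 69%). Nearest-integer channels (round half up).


H=345°, S=0.41, L=0.69
C = (1-|2L-1|)×S = (1-|0.38|)×0.41 = 0.2542
H' = H/60 = 345/60 ≈ 5.7500; X = C×(1-|H' mod 2 - 1|) = 0.06355
m = L - C/2 = 0.69 - 0.1271 = 0.5629
Sector ⌊H'⌋ = 5 → (R',G',B') = (0.2542, 0.0, 0.06355)
RGB = ((R'+m)×255, (G'+m)×255, (B'+m)×255) = (208.3605, 143.5395, 159.74475)
Round half up → RGB(208, 144, 160)


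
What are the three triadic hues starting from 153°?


Triadic: equally spaced at 120° intervals
H1 = 153°
H2 = (153 + 120) mod 360 = 273°
H3 = (153 + 240) mod 360 = 33°
Triadic = 153°, 273°, 33°


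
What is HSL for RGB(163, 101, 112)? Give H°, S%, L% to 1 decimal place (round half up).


Normalize: R'=163/255≈0.6392, G'=101/255≈0.3961, B'=112/255≈0.4392
Max=163/255, Min=101/255, Δ=Max-Min=62/255
L = (Max+Min)/2 = (163+101)/510 = 264/510 = 0.51764… → L = 51.8%
L > 0.5 → S = Δ/(2-Max-Min) = 62/(510-163-101) = 62/246 = 0.25203… → S = 25.2%
(the 1/255 factors cancel in S and H, so raw channel differences can be used)
Max is R' → H = 60 × (((G-B)/Δ) mod 6) = 60 × (((101-112)/62) mod 6)
  (-11)/62 = -0.1774…; negative, so add 6 → 5.8225…
  H = 60 × 5.8225… = 349.354…° → H = 349.4°
= HSL(349.4°, 25.2%, 51.8%)


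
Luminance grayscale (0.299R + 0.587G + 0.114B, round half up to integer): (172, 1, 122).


Gray = 0.299×R + 0.587×G + 0.114×B
Gray = 0.299×172 + 0.587×1 + 0.114×122
Gray = 51.428 + 0.587 + 13.908
Gray = 65.923 → round half up → 66
Gray = 66


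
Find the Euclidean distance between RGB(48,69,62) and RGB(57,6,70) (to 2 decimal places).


d = √[(R₁-R₂)² + (G₁-G₂)² + (B₁-B₂)²]
d = √[(48-57)² + (69-6)² + (62-70)²]
d = √[81 + 3969 + 64]
d = √4114
d ≈ 64.14


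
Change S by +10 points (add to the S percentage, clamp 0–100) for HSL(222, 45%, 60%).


Original S = 45%
Adjustment = +10 percentage points
New S = 45 + (10) = 55
Clamp to [0, 100] → 55
= HSL(222°, 55%, 60%)


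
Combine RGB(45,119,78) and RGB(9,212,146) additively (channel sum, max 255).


Additive: each channel = min(255, C₁+C₂)
R: 45+9 = 54 → 54
G: 119+212 = 331 → 255
B: 78+146 = 224 → 224
= RGB(54, 255, 224)


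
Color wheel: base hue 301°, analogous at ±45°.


Base hue: 301°
Left analog: (301 - 45) mod 360 = 256°
Right analog: (301 + 45) mod 360 = 346°
Analogous hues = 256° and 346°


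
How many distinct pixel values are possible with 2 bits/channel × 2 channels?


Total bits = 2 bits/channel × 2 channels = 4 bits
Distinct pixel values = 2^4
= 16 pixel values


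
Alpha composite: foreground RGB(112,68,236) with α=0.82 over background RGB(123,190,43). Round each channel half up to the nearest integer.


C = α×F + (1-α)×B, with 1-α = 0.18
R: 0.82×112 + 0.18×123 = 91.84 + 22.14 = 113.98 → 114
G: 0.82×68 + 0.18×190 = 55.76 + 34.20 = 89.96 → 90
B: 0.82×236 + 0.18×43 = 193.52 + 7.74 = 201.26 → 201
= RGB(114, 90, 201)


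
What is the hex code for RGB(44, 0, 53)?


R = 44 → 2C (hex)
G = 0 → 00 (hex)
B = 53 → 35 (hex)
Hex = #2C0035


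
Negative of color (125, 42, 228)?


Invert: (255-R, 255-G, 255-B)
R: 255-125 = 130
G: 255-42 = 213
B: 255-228 = 27
= RGB(130, 213, 27)


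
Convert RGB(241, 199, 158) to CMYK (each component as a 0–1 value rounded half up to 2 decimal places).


R'=241/255≈0.9451, G'=199/255≈0.7804, B'=158/255≈0.6196
K = 1 - max(R',G',B') = 1 - 241/255 = 14/255 = 0.05490… → 0.05
(1-R'-K)/(1-K) simplifies to (max-R)/max with max = 241:
C = (241-241)/241 = 0/241 = 0 → 0.00
M = (241-199)/241 = 42/241 = 0.17427… → 0.17
Y = (241-158)/241 = 83/241 = 0.34439… → 0.34
= CMYK(0.00, 0.17, 0.34, 0.05)


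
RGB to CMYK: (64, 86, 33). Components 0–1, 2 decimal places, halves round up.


R'=64/255≈0.2510, G'=86/255≈0.3373, B'=33/255≈0.1294
K = 1 - max(R',G',B') = 1 - 86/255 = 169/255 = 0.66274… → 0.66
(1-R'-K)/(1-K) simplifies to (max-R)/max with max = 86:
C = (86-64)/86 = 22/86 = 0.25581… → 0.26
M = (86-86)/86 = 0/86 = 0 → 0.00
Y = (86-33)/86 = 53/86 = 0.61627… → 0.62
= CMYK(0.26, 0.00, 0.62, 0.66)


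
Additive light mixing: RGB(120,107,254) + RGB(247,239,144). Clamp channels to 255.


Additive: each channel = min(255, C₁+C₂)
R: 120+247 = 367 → 255
G: 107+239 = 346 → 255
B: 254+144 = 398 → 255
= RGB(255, 255, 255)


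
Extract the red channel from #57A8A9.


Color: #57A8A9
R = 57 = 87
G = A8 = 168
B = A9 = 169
Red = 87


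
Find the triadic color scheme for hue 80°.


Triadic: equally spaced at 120° intervals
H1 = 80°
H2 = (80 + 120) mod 360 = 200°
H3 = (80 + 240) mod 360 = 320°
Triadic = 80°, 200°, 320°


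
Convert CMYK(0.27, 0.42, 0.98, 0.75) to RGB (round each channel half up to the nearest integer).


R = 255 × (1-C) × (1-K) = 255 × 0.73 × 0.25 = 46.5375 → 47
G = 255 × (1-M) × (1-K) = 255 × 0.58 × 0.25 = 36.975 → 37
B = 255 × (1-Y) × (1-K) = 255 × 0.02 × 0.25 = 1.275 → 1
= RGB(47, 37, 1)


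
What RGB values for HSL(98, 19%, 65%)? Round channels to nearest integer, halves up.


H=98°, S=0.19, L=0.65
C = (1-|2L-1|)×S = (1-|0.30|)×0.19 = 0.133
H' = H/60 = 98/60 ≈ 1.6333; X = C×(1-|H' mod 2 - 1|) ≈ 0.0488
m = L - C/2 = 0.65 - 0.0665 = 0.5835
Sector ⌊H'⌋ = 1 → (R',G',B') = (≈0.0488, 0.133, 0.0)
RGB = ((R'+m)×255, (G'+m)×255, (B'+m)×255) = (161.228, 182.7075, 148.7925)
Round half up → RGB(161, 183, 149)


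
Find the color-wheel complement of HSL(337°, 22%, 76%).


Complement = opposite side of color wheel = hue + 180°
H' = (337 + 180) mod 360 = 157°
S and L unchanged.
= HSL(157°, 22%, 76%)


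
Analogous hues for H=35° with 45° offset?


Base hue: 35°
Left analog: (35 - 45) mod 360 = 350°
Right analog: (35 + 45) mod 360 = 80°
Analogous hues = 350° and 80°


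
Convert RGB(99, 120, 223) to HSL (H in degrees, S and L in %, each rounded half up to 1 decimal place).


Normalize: R'=99/255≈0.3882, G'=120/255≈0.4706, B'=223/255≈0.8745
Max=223/255, Min=99/255, Δ=Max-Min=124/255
L = (Max+Min)/2 = (223+99)/510 = 322/510 = 0.63137… → L = 63.1%
L > 0.5 → S = Δ/(2-Max-Min) = 124/(510-223-99) = 124/188 = 0.65957… → S = 66.0%
(the 1/255 factors cancel in S and H, so raw channel differences can be used)
Max is B' → H = 60 × ((R-G)/Δ + 4) = 60 × ((99-120)/124 + 4)
  -21/124 + 4 = -0.1693… + 4 = 3.8306…
  H = 60 × 3.8306… = 229.838…° → H = 229.8°
= HSL(229.8°, 66.0%, 63.1%)


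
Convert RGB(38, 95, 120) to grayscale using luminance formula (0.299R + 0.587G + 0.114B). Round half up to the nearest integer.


Gray = 0.299×R + 0.587×G + 0.114×B
Gray = 0.299×38 + 0.587×95 + 0.114×120
Gray = 11.362 + 55.765 + 13.680
Gray = 80.807 → round half up → 81
Gray = 81


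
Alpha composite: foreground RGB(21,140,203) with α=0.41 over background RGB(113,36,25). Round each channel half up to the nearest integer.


C = α×F + (1-α)×B, with 1-α = 0.59
R: 0.41×21 + 0.59×113 = 8.61 + 66.67 = 75.28 → 75
G: 0.41×140 + 0.59×36 = 57.40 + 21.24 = 78.64 → 79
B: 0.41×203 + 0.59×25 = 83.23 + 14.75 = 97.98 → 98
= RGB(75, 79, 98)


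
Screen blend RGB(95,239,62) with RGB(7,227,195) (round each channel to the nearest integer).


Screen: C = 255 - (255-A)×(255-B)/255, rounded to nearest integer
R: 255 - (255-95)×(255-7)/255 = 255 - 39680/255 ≈ 255 - 155.608 = 99.392 → 99
G: 255 - (255-239)×(255-227)/255 = 255 - 448/255 ≈ 255 - 1.757 = 253.243 → 253
B: 255 - (255-62)×(255-195)/255 = 255 - 11580/255 ≈ 255 - 45.412 = 209.588 → 210
= RGB(99, 253, 210)


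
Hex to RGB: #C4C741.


C4 → 196 (R)
C7 → 199 (G)
41 → 65 (B)
= RGB(196, 199, 65)


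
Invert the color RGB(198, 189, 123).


Invert: (255-R, 255-G, 255-B)
R: 255-198 = 57
G: 255-189 = 66
B: 255-123 = 132
= RGB(57, 66, 132)


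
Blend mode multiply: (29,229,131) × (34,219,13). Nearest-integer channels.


Multiply: C = A×B/255, rounded to nearest integer
R: 29×34/255 = 986/255 ≈ 3.867 → 4
G: 229×219/255 = 50151/255 ≈ 196.671 → 197
B: 131×13/255 = 1703/255 ≈ 6.678 → 7
= RGB(4, 197, 7)


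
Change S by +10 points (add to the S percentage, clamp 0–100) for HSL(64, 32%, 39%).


Original S = 32%
Adjustment = +10 percentage points
New S = 32 + (10) = 42
Clamp to [0, 100] → 42
= HSL(64°, 42%, 39%)


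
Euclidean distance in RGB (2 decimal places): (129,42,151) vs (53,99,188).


d = √[(R₁-R₂)² + (G₁-G₂)² + (B₁-B₂)²]
d = √[(129-53)² + (42-99)² + (151-188)²]
d = √[5776 + 3249 + 1369]
d = √10394
d ≈ 101.95


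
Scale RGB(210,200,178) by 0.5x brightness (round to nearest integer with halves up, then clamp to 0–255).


Multiply each channel by 0.5, round half up, clamp to [0, 255]
R: 210×0.5 = 105
G: 200×0.5 = 100
B: 178×0.5 = 89
= RGB(105, 100, 89)


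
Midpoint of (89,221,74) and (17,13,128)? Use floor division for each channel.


Midpoint: each channel = ⌊(C₁+C₂)/2⌋
R: ⌊(89+17)/2⌋ = 53
G: ⌊(221+13)/2⌋ = 117
B: ⌊(74+128)/2⌋ = 101
= RGB(53, 117, 101)


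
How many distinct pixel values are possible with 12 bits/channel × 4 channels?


Total bits = 12 bits/channel × 4 channels = 48 bits
Distinct pixel values = 2^48
= 281,474,976,710,656 pixel values


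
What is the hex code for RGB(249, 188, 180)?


R = 249 → F9 (hex)
G = 188 → BC (hex)
B = 180 → B4 (hex)
Hex = #F9BCB4


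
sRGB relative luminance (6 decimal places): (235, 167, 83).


Linearize each channel (sRGB transfer function): c = v/255; c_lin = c/12.92 if c ≤ 0.04045, else ((c+0.055)/1.055)^2.4
  R: 235/255 ≈ 0.921569 > 0.04045 → ((0.921569+0.055)/1.055)^2.4 ≈ 0.830770
  G: 167/255 ≈ 0.654902 > 0.04045 → ((0.654902+0.055)/1.055)^2.4 ≈ 0.386429
  B: 83/255 ≈ 0.325490 > 0.04045 → ((0.325490+0.055)/1.055)^2.4 ≈ 0.086500
R_lin = 0.830770, G_lin = 0.386429, B_lin = 0.086500
L = 0.2126×R + 0.7152×G + 0.0722×B
L = 0.2126×0.830770 + 0.7152×0.386429 + 0.0722×0.086500
L ≈ 0.459241


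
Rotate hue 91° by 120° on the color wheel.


New hue = (H + rotation) mod 360
New hue = (91 + 120) mod 360
= 211 mod 360
= 211°


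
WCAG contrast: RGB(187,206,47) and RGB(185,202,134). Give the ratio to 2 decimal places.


Linearize each sRGB channel c=v/255: c/12.92 if c ≤ 0.04045 else ((c+0.055)/1.055)^2.4
L = 0.2126×R_lin + 0.7152×G_lin + 0.0722×B_lin
Color 1 (187,206,47):
  R=187: 187/255≈0.7333 > 0.04045 → ((0.7333+0.055)/1.055)^2.4 ≈ 0.49693
  G=206: 206/255≈0.8078 > 0.04045 → ((0.8078+0.055)/1.055)^2.4 ≈ 0.61721
  B=47: 47/255≈0.1843 > 0.04045 → ((0.1843+0.055)/1.055)^2.4 ≈ 0.02843
  L1 = 0.2126×0.49693 + 0.7152×0.61721 + 0.0722×0.02843 ≈ 0.54913
Color 2 (185,202,134):
  R=185: 185/255≈0.7255 > 0.04045 → ((0.7255+0.055)/1.055)^2.4 ≈ 0.48515
  G=202: 202/255≈0.7922 > 0.04045 → ((0.7922+0.055)/1.055)^2.4 ≈ 0.59062
  B=134: 134/255≈0.5255 > 0.04045 → ((0.5255+0.055)/1.055)^2.4 ≈ 0.23840
  L2 = 0.2126×0.48515 + 0.7152×0.59062 + 0.0722×0.23840 ≈ 0.54277
Lighter = 0.54913, Darker = 0.54277
Ratio = (L_lighter + 0.05) / (L_darker + 0.05)
Ratio = (0.54913 + 0.05) / (0.54277 + 0.05) = 0.59913 / 0.59277 ≈ 1.0107
Ratio ≈ 1.01:1


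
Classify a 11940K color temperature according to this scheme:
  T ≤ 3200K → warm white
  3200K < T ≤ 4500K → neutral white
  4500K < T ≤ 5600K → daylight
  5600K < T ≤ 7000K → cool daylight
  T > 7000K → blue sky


Temperature: 11940K
11940K > 7000K → blue sky
Classification: blue sky


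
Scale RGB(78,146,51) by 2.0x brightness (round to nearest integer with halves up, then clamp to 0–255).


Multiply each channel by 2.0, round half up, clamp to [0, 255]
R: 78×2.0 = 156
G: 146×2.0 = 292 → clamp → 255
B: 51×2.0 = 102
= RGB(156, 255, 102)


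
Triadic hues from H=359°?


Triadic: equally spaced at 120° intervals
H1 = 359°
H2 = (359 + 120) mod 360 = 119°
H3 = (359 + 240) mod 360 = 239°
Triadic = 359°, 119°, 239°


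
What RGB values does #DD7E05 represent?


DD → 221 (R)
7E → 126 (G)
05 → 5 (B)
= RGB(221, 126, 5)


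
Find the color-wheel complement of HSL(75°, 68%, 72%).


Complement = opposite side of color wheel = hue + 180°
H' = (75 + 180) mod 360 = 255°
S and L unchanged.
= HSL(255°, 68%, 72%)


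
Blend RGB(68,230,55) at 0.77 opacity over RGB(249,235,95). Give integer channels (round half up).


C = α×F + (1-α)×B, with 1-α = 0.23
R: 0.77×68 + 0.23×249 = 52.36 + 57.27 = 109.63 → 110
G: 0.77×230 + 0.23×235 = 177.10 + 54.05 = 231.15 → 231
B: 0.77×55 + 0.23×95 = 42.35 + 21.85 = 64.20 → 64
= RGB(110, 231, 64)


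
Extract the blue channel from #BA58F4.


Color: #BA58F4
R = BA = 186
G = 58 = 88
B = F4 = 244
Blue = 244


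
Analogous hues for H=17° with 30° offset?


Base hue: 17°
Left analog: (17 - 30) mod 360 = 347°
Right analog: (17 + 30) mod 360 = 47°
Analogous hues = 347° and 47°


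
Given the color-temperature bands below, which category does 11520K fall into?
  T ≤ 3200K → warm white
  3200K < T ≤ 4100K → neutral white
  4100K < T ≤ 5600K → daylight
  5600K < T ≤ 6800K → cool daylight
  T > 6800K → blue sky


Temperature: 11520K
11520K > 6800K → blue sky
Classification: blue sky


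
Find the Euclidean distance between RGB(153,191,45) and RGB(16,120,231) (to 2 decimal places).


d = √[(R₁-R₂)² + (G₁-G₂)² + (B₁-B₂)²]
d = √[(153-16)² + (191-120)² + (45-231)²]
d = √[18769 + 5041 + 34596]
d = √58406
d ≈ 241.67


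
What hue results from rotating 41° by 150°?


New hue = (H + rotation) mod 360
New hue = (41 + 150) mod 360
= 191 mod 360
= 191°


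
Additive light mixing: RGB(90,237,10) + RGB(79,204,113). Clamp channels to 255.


Additive: each channel = min(255, C₁+C₂)
R: 90+79 = 169 → 169
G: 237+204 = 441 → 255
B: 10+113 = 123 → 123
= RGB(169, 255, 123)


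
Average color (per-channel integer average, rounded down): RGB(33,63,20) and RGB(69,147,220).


Midpoint: each channel = ⌊(C₁+C₂)/2⌋
R: ⌊(33+69)/2⌋ = 51
G: ⌊(63+147)/2⌋ = 105
B: ⌊(20+220)/2⌋ = 120
= RGB(51, 105, 120)


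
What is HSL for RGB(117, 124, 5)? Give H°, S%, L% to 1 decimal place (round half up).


Normalize: R'=117/255≈0.4588, G'=124/255≈0.4863, B'=5/255≈0.0196
Max=124/255, Min=5/255, Δ=Max-Min=119/255
L = (Max+Min)/2 = (124+5)/510 = 129/510 = 0.25294… → L = 25.3%
L ≤ 0.5 → S = Δ/(Max+Min) = 119/(124+5) = 119/129 = 0.92248… → S = 92.2%
(the 1/255 factors cancel in S and H, so raw channel differences can be used)
Max is G' → H = 60 × ((B-R)/Δ + 2) = 60 × ((5-117)/119 + 2)
  -112/119 + 2 = -0.9411… + 2 = 1.0588…
  H = 60 × 1.0588… = 63.529…° → H = 63.5°
= HSL(63.5°, 92.2%, 25.3%)


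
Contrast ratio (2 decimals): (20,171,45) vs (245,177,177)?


Linearize each sRGB channel c=v/255: c/12.92 if c ≤ 0.04045 else ((c+0.055)/1.055)^2.4
L = 0.2126×R_lin + 0.7152×G_lin + 0.0722×B_lin
Color 1 (20,171,45):
  R=20: 20/255≈0.0784 > 0.04045 → ((0.0784+0.055)/1.055)^2.4 ≈ 0.00700
  G=171: 171/255≈0.6706 > 0.04045 → ((0.6706+0.055)/1.055)^2.4 ≈ 0.40724
  B=45: 45/255≈0.1765 > 0.04045 → ((0.1765+0.055)/1.055)^2.4 ≈ 0.02624
  L1 = 0.2126×0.00700 + 0.7152×0.40724 + 0.0722×0.02624 ≈ 0.29464
Color 2 (245,177,177):
  R=245: 245/255≈0.9608 > 0.04045 → ((0.9608+0.055)/1.055)^2.4 ≈ 0.91310
  G=177: 177/255≈0.6941 > 0.04045 → ((0.6941+0.055)/1.055)^2.4 ≈ 0.43966
  B=177: 177/255≈0.6941 > 0.04045 → ((0.6941+0.055)/1.055)^2.4 ≈ 0.43966
  L2 = 0.2126×0.91310 + 0.7152×0.43966 + 0.0722×0.43966 ≈ 0.54031
Lighter = 0.54031, Darker = 0.29464
Ratio = (L_lighter + 0.05) / (L_darker + 0.05)
Ratio = (0.54031 + 0.05) / (0.29464 + 0.05) = 0.59031 / 0.34464 ≈ 1.7128
Ratio ≈ 1.71:1


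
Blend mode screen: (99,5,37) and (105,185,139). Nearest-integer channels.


Screen: C = 255 - (255-A)×(255-B)/255, rounded to nearest integer
R: 255 - (255-99)×(255-105)/255 = 255 - 23400/255 ≈ 255 - 91.765 = 163.235 → 163
G: 255 - (255-5)×(255-185)/255 = 255 - 17500/255 ≈ 255 - 68.627 = 186.373 → 186
B: 255 - (255-37)×(255-139)/255 = 255 - 25288/255 ≈ 255 - 99.169 = 155.831 → 156
= RGB(163, 186, 156)


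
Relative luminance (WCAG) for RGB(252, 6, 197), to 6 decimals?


Linearize each channel (sRGB transfer function): c = v/255; c_lin = c/12.92 if c ≤ 0.04045, else ((c+0.055)/1.055)^2.4
  R: 252/255 ≈ 0.988235 > 0.04045 → ((0.988235+0.055)/1.055)^2.4 ≈ 0.973445
  G: 6/255 ≈ 0.023529 ≤ 0.04045 → 0.023529/12.92 ≈ 0.001821
  B: 197/255 ≈ 0.772549 > 0.04045 → ((0.772549+0.055)/1.055)^2.4 ≈ 0.558340
R_lin = 0.973445, G_lin = 0.001821, B_lin = 0.558340
L = 0.2126×R + 0.7152×G + 0.0722×B
L = 0.2126×0.973445 + 0.7152×0.001821 + 0.0722×0.558340
L ≈ 0.248569


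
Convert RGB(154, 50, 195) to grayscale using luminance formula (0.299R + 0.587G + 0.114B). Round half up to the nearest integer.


Gray = 0.299×R + 0.587×G + 0.114×B
Gray = 0.299×154 + 0.587×50 + 0.114×195
Gray = 46.046 + 29.350 + 22.230
Gray = 97.626 → round half up → 98
Gray = 98


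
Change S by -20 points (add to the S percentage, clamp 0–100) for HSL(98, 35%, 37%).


Original S = 35%
Adjustment = -20 percentage points
New S = 35 + (-20) = 15
Clamp to [0, 100] → 15
= HSL(98°, 15%, 37%)


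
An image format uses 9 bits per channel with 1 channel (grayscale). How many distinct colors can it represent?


Total bits = 9 bits/channel × 1 channels = 9 bits
Distinct colors = 2^9
= 512 colors


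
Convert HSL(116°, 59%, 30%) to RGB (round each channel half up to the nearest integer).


H=116°, S=0.59, L=0.30
C = (1-|2L-1|)×S = (1-|-0.40|)×0.59 = 0.354
H' = H/60 = 116/60 ≈ 1.9333; X = C×(1-|H' mod 2 - 1|) = 0.0236
m = L - C/2 = 0.30 - 0.177 = 0.123
Sector ⌊H'⌋ = 1 → (R',G',B') = (0.0236, 0.354, 0.0)
RGB = ((R'+m)×255, (G'+m)×255, (B'+m)×255) = (37.383, 121.635, 31.365)
Round half up → RGB(37, 122, 31)


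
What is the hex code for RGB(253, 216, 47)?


R = 253 → FD (hex)
G = 216 → D8 (hex)
B = 47 → 2F (hex)
Hex = #FDD82F


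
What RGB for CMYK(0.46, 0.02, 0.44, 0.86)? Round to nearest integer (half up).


R = 255 × (1-C) × (1-K) = 255 × 0.54 × 0.14 = 19.278 → 19
G = 255 × (1-M) × (1-K) = 255 × 0.98 × 0.14 = 34.986 → 35
B = 255 × (1-Y) × (1-K) = 255 × 0.56 × 0.14 = 19.992 → 20
= RGB(19, 35, 20)


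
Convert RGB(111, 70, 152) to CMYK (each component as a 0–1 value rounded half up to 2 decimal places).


R'=111/255≈0.4353, G'=70/255≈0.2745, B'=152/255≈0.5961
K = 1 - max(R',G',B') = 1 - 152/255 = 103/255 = 0.40392… → 0.40
(1-R'-K)/(1-K) simplifies to (max-R)/max with max = 152:
C = (152-111)/152 = 41/152 = 0.26973… → 0.27
M = (152-70)/152 = 82/152 = 0.53947… → 0.54
Y = (152-152)/152 = 0/152 = 0 → 0.00
= CMYK(0.27, 0.54, 0.00, 0.40)


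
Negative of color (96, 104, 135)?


Invert: (255-R, 255-G, 255-B)
R: 255-96 = 159
G: 255-104 = 151
B: 255-135 = 120
= RGB(159, 151, 120)


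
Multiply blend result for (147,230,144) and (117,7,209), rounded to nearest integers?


Multiply: C = A×B/255, rounded to nearest integer
R: 147×117/255 = 17199/255 ≈ 67.447 → 67
G: 230×7/255 = 1610/255 ≈ 6.314 → 6
B: 144×209/255 = 30096/255 ≈ 118.024 → 118
= RGB(67, 6, 118)


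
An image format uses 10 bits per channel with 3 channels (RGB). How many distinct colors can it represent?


Total bits = 10 bits/channel × 3 channels = 30 bits
Distinct colors = 2^30
= 1,073,741,824 colors


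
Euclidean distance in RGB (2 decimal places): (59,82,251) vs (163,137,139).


d = √[(R₁-R₂)² + (G₁-G₂)² + (B₁-B₂)²]
d = √[(59-163)² + (82-137)² + (251-139)²]
d = √[10816 + 3025 + 12544]
d = √26385
d ≈ 162.43


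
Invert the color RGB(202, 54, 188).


Invert: (255-R, 255-G, 255-B)
R: 255-202 = 53
G: 255-54 = 201
B: 255-188 = 67
= RGB(53, 201, 67)


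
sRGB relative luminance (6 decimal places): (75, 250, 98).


Linearize each channel (sRGB transfer function): c = v/255; c_lin = c/12.92 if c ≤ 0.04045, else ((c+0.055)/1.055)^2.4
  R: 75/255 ≈ 0.294118 > 0.04045 → ((0.294118+0.055)/1.055)^2.4 ≈ 0.070360
  G: 250/255 ≈ 0.980392 > 0.04045 → ((0.980392+0.055)/1.055)^2.4 ≈ 0.955973
  B: 98/255 ≈ 0.384314 > 0.04045 → ((0.384314+0.055)/1.055)^2.4 ≈ 0.122139
R_lin = 0.070360, G_lin = 0.955973, B_lin = 0.122139
L = 0.2126×R + 0.7152×G + 0.0722×B
L = 0.2126×0.070360 + 0.7152×0.955973 + 0.0722×0.122139
L ≈ 0.707489


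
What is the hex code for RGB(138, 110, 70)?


R = 138 → 8A (hex)
G = 110 → 6E (hex)
B = 70 → 46 (hex)
Hex = #8A6E46


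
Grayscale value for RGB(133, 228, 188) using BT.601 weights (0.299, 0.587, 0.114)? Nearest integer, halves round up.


Gray = 0.299×R + 0.587×G + 0.114×B
Gray = 0.299×133 + 0.587×228 + 0.114×188
Gray = 39.767 + 133.836 + 21.432
Gray = 195.035 → round half up → 195
Gray = 195


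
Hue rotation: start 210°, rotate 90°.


New hue = (H + rotation) mod 360
New hue = (210 + 90) mod 360
= 300 mod 360
= 300°


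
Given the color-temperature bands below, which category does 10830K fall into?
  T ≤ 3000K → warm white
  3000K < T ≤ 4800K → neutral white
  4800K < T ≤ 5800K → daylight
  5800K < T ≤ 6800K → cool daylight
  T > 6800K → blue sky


Temperature: 10830K
10830K > 6800K → blue sky
Classification: blue sky


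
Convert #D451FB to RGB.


D4 → 212 (R)
51 → 81 (G)
FB → 251 (B)
= RGB(212, 81, 251)


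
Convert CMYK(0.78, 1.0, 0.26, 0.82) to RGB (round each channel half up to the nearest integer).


R = 255 × (1-C) × (1-K) = 255 × 0.22 × 0.18 = 10.098 → 10
G = 255 × (1-M) × (1-K) = 255 × 0.00 × 0.18 = 0
B = 255 × (1-Y) × (1-K) = 255 × 0.74 × 0.18 = 33.966 → 34
= RGB(10, 0, 34)


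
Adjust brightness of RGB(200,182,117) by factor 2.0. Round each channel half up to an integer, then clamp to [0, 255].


Multiply each channel by 2.0, round half up, clamp to [0, 255]
R: 200×2.0 = 400 → clamp → 255
G: 182×2.0 = 364 → clamp → 255
B: 117×2.0 = 234
= RGB(255, 255, 234)


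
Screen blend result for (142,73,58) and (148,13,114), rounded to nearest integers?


Screen: C = 255 - (255-A)×(255-B)/255, rounded to nearest integer
R: 255 - (255-142)×(255-148)/255 = 255 - 12091/255 ≈ 255 - 47.416 = 207.584 → 208
G: 255 - (255-73)×(255-13)/255 = 255 - 44044/255 ≈ 255 - 172.722 = 82.278 → 82
B: 255 - (255-58)×(255-114)/255 = 255 - 27777/255 ≈ 255 - 108.929 = 146.071 → 146
= RGB(208, 82, 146)


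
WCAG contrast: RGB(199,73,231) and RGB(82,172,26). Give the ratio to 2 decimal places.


Linearize each sRGB channel c=v/255: c/12.92 if c ≤ 0.04045 else ((c+0.055)/1.055)^2.4
L = 0.2126×R_lin + 0.7152×G_lin + 0.0722×B_lin
Color 1 (199,73,231):
  R=199: 199/255≈0.7804 > 0.04045 → ((0.7804+0.055)/1.055)^2.4 ≈ 0.57112
  G=73: 73/255≈0.2863 > 0.04045 → ((0.2863+0.055)/1.055)^2.4 ≈ 0.06663
  B=231: 231/255≈0.9059 > 0.04045 → ((0.9059+0.055)/1.055)^2.4 ≈ 0.79910
  L1 = 0.2126×0.57112 + 0.7152×0.06663 + 0.0722×0.79910 ≈ 0.22677
Color 2 (82,172,26):
  R=82: 82/255≈0.3216 > 0.04045 → ((0.3216+0.055)/1.055)^2.4 ≈ 0.08438
  G=172: 172/255≈0.6745 > 0.04045 → ((0.6745+0.055)/1.055)^2.4 ≈ 0.41254
  B=26: 26/255≈0.1020 > 0.04045 → ((0.1020+0.055)/1.055)^2.4 ≈ 0.01033
  L2 = 0.2126×0.08438 + 0.7152×0.41254 + 0.0722×0.01033 ≈ 0.31373
Lighter = 0.31373, Darker = 0.22677
Ratio = (L_lighter + 0.05) / (L_darker + 0.05)
Ratio = (0.31373 + 0.05) / (0.22677 + 0.05) = 0.36373 / 0.27677 ≈ 1.3142
Ratio ≈ 1.31:1


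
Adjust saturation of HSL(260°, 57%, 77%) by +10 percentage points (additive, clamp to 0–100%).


Original S = 57%
Adjustment = +10 percentage points
New S = 57 + (10) = 67
Clamp to [0, 100] → 67
= HSL(260°, 67%, 77%)


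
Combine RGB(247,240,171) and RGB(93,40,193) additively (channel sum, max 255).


Additive: each channel = min(255, C₁+C₂)
R: 247+93 = 340 → 255
G: 240+40 = 280 → 255
B: 171+193 = 364 → 255
= RGB(255, 255, 255)


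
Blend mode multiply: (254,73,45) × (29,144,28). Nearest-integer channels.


Multiply: C = A×B/255, rounded to nearest integer
R: 254×29/255 = 7366/255 ≈ 28.886 → 29
G: 73×144/255 = 10512/255 ≈ 41.224 → 41
B: 45×28/255 = 1260/255 ≈ 4.941 → 5
= RGB(29, 41, 5)


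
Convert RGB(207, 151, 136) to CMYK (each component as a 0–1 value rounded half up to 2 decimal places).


R'=207/255≈0.8118, G'=151/255≈0.5922, B'=136/255≈0.5333
K = 1 - max(R',G',B') = 1 - 207/255 = 48/255 = 0.18823… → 0.19
(1-R'-K)/(1-K) simplifies to (max-R)/max with max = 207:
C = (207-207)/207 = 0/207 = 0 → 0.00
M = (207-151)/207 = 56/207 = 0.27053… → 0.27
Y = (207-136)/207 = 71/207 = 0.34299… → 0.34
= CMYK(0.00, 0.27, 0.34, 0.19)


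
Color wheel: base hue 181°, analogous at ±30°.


Base hue: 181°
Left analog: (181 - 30) mod 360 = 151°
Right analog: (181 + 30) mod 360 = 211°
Analogous hues = 151° and 211°


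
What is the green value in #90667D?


Color: #90667D
R = 90 = 144
G = 66 = 102
B = 7D = 125
Green = 102


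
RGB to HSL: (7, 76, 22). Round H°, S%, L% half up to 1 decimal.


Normalize: R'=7/255≈0.0275, G'=76/255≈0.2980, B'=22/255≈0.0863
Max=76/255, Min=7/255, Δ=Max-Min=69/255
L = (Max+Min)/2 = (76+7)/510 = 83/510 = 0.16274… → L = 16.3%
L ≤ 0.5 → S = Δ/(Max+Min) = 69/(76+7) = 69/83 = 0.83132… → S = 83.1%
(the 1/255 factors cancel in S and H, so raw channel differences can be used)
Max is G' → H = 60 × ((B-R)/Δ + 2) = 60 × ((22-7)/69 + 2)
  15/69 + 2 = 0.2173… + 2 = 2.2173…
  H = 60 × 2.2173… = 133.043…° → H = 133.0°
= HSL(133.0°, 83.1%, 16.3%)
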